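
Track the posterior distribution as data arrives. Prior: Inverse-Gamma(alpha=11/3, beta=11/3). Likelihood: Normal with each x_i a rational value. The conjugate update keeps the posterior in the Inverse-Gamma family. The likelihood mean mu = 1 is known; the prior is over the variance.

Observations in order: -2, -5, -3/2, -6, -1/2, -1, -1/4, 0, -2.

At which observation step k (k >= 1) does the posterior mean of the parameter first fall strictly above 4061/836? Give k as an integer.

k = 2

obs 1: x=-2 → posterior Inverse-Gamma(25/6, 49/6)
obs 2: x=-5 → posterior Inverse-Gamma(14/3, 157/6)
obs 3: x=-3/2 → posterior Inverse-Gamma(31/6, 703/24)
obs 4: x=-6 → posterior Inverse-Gamma(17/3, 1291/24)
obs 5: x=-1/2 → posterior Inverse-Gamma(37/6, 659/12)
obs 6: x=-1 → posterior Inverse-Gamma(20/3, 683/12)
obs 7: x=-1/4 → posterior Inverse-Gamma(43/6, 5539/96)
obs 8: x=0 → posterior Inverse-Gamma(23/3, 5587/96)
obs 9: x=-2 → posterior Inverse-Gamma(49/6, 6019/96)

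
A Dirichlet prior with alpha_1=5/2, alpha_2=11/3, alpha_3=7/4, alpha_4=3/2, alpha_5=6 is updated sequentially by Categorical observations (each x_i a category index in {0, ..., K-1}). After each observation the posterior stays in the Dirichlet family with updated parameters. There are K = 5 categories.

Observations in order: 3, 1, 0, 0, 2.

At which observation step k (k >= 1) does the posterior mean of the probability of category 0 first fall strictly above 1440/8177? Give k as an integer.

obs 1: x=3 → posterior Dirichlet(5/2, 11/3, 7/4, 5/2, 6)
obs 2: x=1 → posterior Dirichlet(5/2, 14/3, 7/4, 5/2, 6)
obs 3: x=0 → posterior Dirichlet(7/2, 14/3, 7/4, 5/2, 6)
obs 4: x=0 → posterior Dirichlet(9/2, 14/3, 7/4, 5/2, 6)
obs 5: x=2 → posterior Dirichlet(9/2, 14/3, 11/4, 5/2, 6)

k = 3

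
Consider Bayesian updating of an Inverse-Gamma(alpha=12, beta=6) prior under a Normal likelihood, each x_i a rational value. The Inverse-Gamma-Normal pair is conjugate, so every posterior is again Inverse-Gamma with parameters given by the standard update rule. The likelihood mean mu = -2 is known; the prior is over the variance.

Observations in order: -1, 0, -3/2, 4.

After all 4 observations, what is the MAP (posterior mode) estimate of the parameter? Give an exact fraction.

obs 1: x=-1 → posterior Inverse-Gamma(25/2, 13/2)
obs 2: x=0 → posterior Inverse-Gamma(13, 17/2)
obs 3: x=-3/2 → posterior Inverse-Gamma(27/2, 69/8)
obs 4: x=4 → posterior Inverse-Gamma(14, 213/8)

71/40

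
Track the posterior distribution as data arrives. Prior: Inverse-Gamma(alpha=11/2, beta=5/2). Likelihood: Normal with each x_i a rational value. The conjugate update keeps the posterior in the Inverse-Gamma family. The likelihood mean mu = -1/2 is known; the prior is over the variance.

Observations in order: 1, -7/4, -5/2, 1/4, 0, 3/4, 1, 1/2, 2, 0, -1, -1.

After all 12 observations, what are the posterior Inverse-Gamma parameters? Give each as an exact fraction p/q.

alpha=23/2, beta=407/32

obs 1: x=1 → posterior Inverse-Gamma(6, 29/8)
obs 2: x=-7/4 → posterior Inverse-Gamma(13/2, 141/32)
obs 3: x=-5/2 → posterior Inverse-Gamma(7, 205/32)
obs 4: x=1/4 → posterior Inverse-Gamma(15/2, 107/16)
obs 5: x=0 → posterior Inverse-Gamma(8, 109/16)
obs 6: x=3/4 → posterior Inverse-Gamma(17/2, 243/32)
obs 7: x=1 → posterior Inverse-Gamma(9, 279/32)
obs 8: x=1/2 → posterior Inverse-Gamma(19/2, 295/32)
obs 9: x=2 → posterior Inverse-Gamma(10, 395/32)
obs 10: x=0 → posterior Inverse-Gamma(21/2, 399/32)
obs 11: x=-1 → posterior Inverse-Gamma(11, 403/32)
obs 12: x=-1 → posterior Inverse-Gamma(23/2, 407/32)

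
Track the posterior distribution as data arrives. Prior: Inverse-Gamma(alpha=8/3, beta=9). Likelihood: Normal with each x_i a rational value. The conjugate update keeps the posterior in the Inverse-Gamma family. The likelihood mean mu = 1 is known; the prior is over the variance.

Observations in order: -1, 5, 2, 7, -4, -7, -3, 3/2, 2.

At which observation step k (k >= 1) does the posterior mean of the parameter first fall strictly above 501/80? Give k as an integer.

k = 2

obs 1: x=-1 → posterior Inverse-Gamma(19/6, 11)
obs 2: x=5 → posterior Inverse-Gamma(11/3, 19)
obs 3: x=2 → posterior Inverse-Gamma(25/6, 39/2)
obs 4: x=7 → posterior Inverse-Gamma(14/3, 75/2)
obs 5: x=-4 → posterior Inverse-Gamma(31/6, 50)
obs 6: x=-7 → posterior Inverse-Gamma(17/3, 82)
obs 7: x=-3 → posterior Inverse-Gamma(37/6, 90)
obs 8: x=3/2 → posterior Inverse-Gamma(20/3, 721/8)
obs 9: x=2 → posterior Inverse-Gamma(43/6, 725/8)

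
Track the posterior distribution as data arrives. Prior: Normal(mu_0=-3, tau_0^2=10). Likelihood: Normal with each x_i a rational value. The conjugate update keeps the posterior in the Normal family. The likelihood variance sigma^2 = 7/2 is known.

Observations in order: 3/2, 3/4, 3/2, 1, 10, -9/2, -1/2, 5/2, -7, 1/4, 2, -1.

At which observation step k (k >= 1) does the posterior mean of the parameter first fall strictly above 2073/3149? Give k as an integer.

k = 3

obs 1: x=3/2 → posterior Normal(1/3, 70/27)
obs 2: x=3/4 → posterior Normal(24/47, 70/47)
obs 3: x=3/2 → posterior Normal(54/67, 70/67)
obs 4: x=1 → posterior Normal(74/87, 70/87)
obs 5: x=10 → posterior Normal(274/107, 70/107)
obs 6: x=-9/2 → posterior Normal(184/127, 70/127)
obs 7: x=-1/2 → posterior Normal(58/49, 10/21)
obs 8: x=5/2 → posterior Normal(224/167, 70/167)
obs 9: x=-7 → posterior Normal(84/187, 70/187)
obs 10: x=1/4 → posterior Normal(89/207, 70/207)
obs 11: x=2 → posterior Normal(129/227, 70/227)
obs 12: x=-1 → posterior Normal(109/247, 70/247)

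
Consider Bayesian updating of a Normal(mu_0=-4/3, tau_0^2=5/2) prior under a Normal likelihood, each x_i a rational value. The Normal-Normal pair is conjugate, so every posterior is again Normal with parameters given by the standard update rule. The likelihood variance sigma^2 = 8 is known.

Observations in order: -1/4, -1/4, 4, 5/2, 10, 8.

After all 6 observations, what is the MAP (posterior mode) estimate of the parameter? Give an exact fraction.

obs 1: x=-1/4 → posterior Normal(-271/252, 40/21)
obs 2: x=-1/4 → posterior Normal(-11/12, 20/13)
obs 3: x=4 → posterior Normal(-23/186, 40/31)
obs 4: x=5/2 → posterior Normal(13/54, 10/9)
obs 5: x=10 → posterior Normal(176/123, 40/41)
obs 6: x=8 → posterior Normal(148/69, 20/23)

148/69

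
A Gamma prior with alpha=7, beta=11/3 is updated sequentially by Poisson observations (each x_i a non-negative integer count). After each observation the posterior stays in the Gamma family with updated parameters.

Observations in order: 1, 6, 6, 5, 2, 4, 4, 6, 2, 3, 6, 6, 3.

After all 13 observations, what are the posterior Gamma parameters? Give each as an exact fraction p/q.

obs 1: x=1 → posterior Gamma(8, 14/3)
obs 2: x=6 → posterior Gamma(14, 17/3)
obs 3: x=6 → posterior Gamma(20, 20/3)
obs 4: x=5 → posterior Gamma(25, 23/3)
obs 5: x=2 → posterior Gamma(27, 26/3)
obs 6: x=4 → posterior Gamma(31, 29/3)
obs 7: x=4 → posterior Gamma(35, 32/3)
obs 8: x=6 → posterior Gamma(41, 35/3)
obs 9: x=2 → posterior Gamma(43, 38/3)
obs 10: x=3 → posterior Gamma(46, 41/3)
obs 11: x=6 → posterior Gamma(52, 44/3)
obs 12: x=6 → posterior Gamma(58, 47/3)
obs 13: x=3 → posterior Gamma(61, 50/3)

alpha=61, beta=50/3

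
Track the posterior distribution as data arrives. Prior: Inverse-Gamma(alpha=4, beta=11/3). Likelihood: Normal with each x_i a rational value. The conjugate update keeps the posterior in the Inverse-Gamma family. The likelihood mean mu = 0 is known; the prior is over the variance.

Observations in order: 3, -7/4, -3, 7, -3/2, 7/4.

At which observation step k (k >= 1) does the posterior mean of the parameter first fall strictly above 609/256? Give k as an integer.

k = 2

obs 1: x=3 → posterior Inverse-Gamma(9/2, 49/6)
obs 2: x=-7/4 → posterior Inverse-Gamma(5, 931/96)
obs 3: x=-3 → posterior Inverse-Gamma(11/2, 1363/96)
obs 4: x=7 → posterior Inverse-Gamma(6, 3715/96)
obs 5: x=-3/2 → posterior Inverse-Gamma(13/2, 3823/96)
obs 6: x=7/4 → posterior Inverse-Gamma(7, 1985/48)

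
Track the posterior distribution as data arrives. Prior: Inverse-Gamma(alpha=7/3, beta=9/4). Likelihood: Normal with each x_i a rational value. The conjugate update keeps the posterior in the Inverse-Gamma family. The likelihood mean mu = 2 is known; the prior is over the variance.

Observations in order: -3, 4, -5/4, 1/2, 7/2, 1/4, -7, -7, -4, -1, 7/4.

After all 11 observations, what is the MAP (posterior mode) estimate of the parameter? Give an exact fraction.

obs 1: x=-3 → posterior Inverse-Gamma(17/6, 59/4)
obs 2: x=4 → posterior Inverse-Gamma(10/3, 67/4)
obs 3: x=-5/4 → posterior Inverse-Gamma(23/6, 705/32)
obs 4: x=1/2 → posterior Inverse-Gamma(13/3, 741/32)
obs 5: x=7/2 → posterior Inverse-Gamma(29/6, 777/32)
obs 6: x=1/4 → posterior Inverse-Gamma(16/3, 413/16)
obs 7: x=-7 → posterior Inverse-Gamma(35/6, 1061/16)
obs 8: x=-7 → posterior Inverse-Gamma(19/3, 1709/16)
obs 9: x=-4 → posterior Inverse-Gamma(41/6, 1997/16)
obs 10: x=-1 → posterior Inverse-Gamma(22/3, 2069/16)
obs 11: x=7/4 → posterior Inverse-Gamma(47/6, 4139/32)

12417/848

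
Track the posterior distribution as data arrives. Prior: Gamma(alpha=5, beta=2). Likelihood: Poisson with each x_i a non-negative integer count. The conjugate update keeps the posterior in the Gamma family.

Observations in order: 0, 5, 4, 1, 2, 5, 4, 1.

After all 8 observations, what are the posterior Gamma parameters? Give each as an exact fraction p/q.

obs 1: x=0 → posterior Gamma(5, 3)
obs 2: x=5 → posterior Gamma(10, 4)
obs 3: x=4 → posterior Gamma(14, 5)
obs 4: x=1 → posterior Gamma(15, 6)
obs 5: x=2 → posterior Gamma(17, 7)
obs 6: x=5 → posterior Gamma(22, 8)
obs 7: x=4 → posterior Gamma(26, 9)
obs 8: x=1 → posterior Gamma(27, 10)

alpha=27, beta=10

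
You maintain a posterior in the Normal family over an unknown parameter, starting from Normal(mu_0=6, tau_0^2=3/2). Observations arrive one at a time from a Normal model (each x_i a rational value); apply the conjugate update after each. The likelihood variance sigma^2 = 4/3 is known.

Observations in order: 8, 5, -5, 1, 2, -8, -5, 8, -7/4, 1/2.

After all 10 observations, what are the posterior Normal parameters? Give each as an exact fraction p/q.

mu_0=363/392, tau_0^2=6/49

obs 1: x=8 → posterior Normal(120/17, 12/17)
obs 2: x=5 → posterior Normal(165/26, 6/13)
obs 3: x=-5 → posterior Normal(24/7, 12/35)
obs 4: x=1 → posterior Normal(129/44, 3/11)
obs 5: x=2 → posterior Normal(147/53, 12/53)
obs 6: x=-8 → posterior Normal(75/62, 6/31)
obs 7: x=-5 → posterior Normal(30/71, 12/71)
obs 8: x=8 → posterior Normal(51/40, 3/20)
obs 9: x=-7/4 → posterior Normal(345/356, 12/89)
obs 10: x=1/2 → posterior Normal(363/392, 6/49)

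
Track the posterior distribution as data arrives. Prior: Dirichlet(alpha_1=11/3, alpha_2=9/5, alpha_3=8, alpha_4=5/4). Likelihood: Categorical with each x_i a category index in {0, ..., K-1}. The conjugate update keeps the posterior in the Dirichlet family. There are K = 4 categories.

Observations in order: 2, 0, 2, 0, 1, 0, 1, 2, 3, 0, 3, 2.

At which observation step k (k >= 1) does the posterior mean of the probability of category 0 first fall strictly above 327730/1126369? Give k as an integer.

obs 1: x=2 → posterior Dirichlet(11/3, 9/5, 9, 5/4)
obs 2: x=0 → posterior Dirichlet(14/3, 9/5, 9, 5/4)
obs 3: x=2 → posterior Dirichlet(14/3, 9/5, 10, 5/4)
obs 4: x=0 → posterior Dirichlet(17/3, 9/5, 10, 5/4)
obs 5: x=1 → posterior Dirichlet(17/3, 14/5, 10, 5/4)
obs 6: x=0 → posterior Dirichlet(20/3, 14/5, 10, 5/4)
obs 7: x=1 → posterior Dirichlet(20/3, 19/5, 10, 5/4)
obs 8: x=2 → posterior Dirichlet(20/3, 19/5, 11, 5/4)
obs 9: x=3 → posterior Dirichlet(20/3, 19/5, 11, 9/4)
obs 10: x=0 → posterior Dirichlet(23/3, 19/5, 11, 9/4)
obs 11: x=3 → posterior Dirichlet(23/3, 19/5, 11, 13/4)
obs 12: x=2 → posterior Dirichlet(23/3, 19/5, 12, 13/4)

k = 4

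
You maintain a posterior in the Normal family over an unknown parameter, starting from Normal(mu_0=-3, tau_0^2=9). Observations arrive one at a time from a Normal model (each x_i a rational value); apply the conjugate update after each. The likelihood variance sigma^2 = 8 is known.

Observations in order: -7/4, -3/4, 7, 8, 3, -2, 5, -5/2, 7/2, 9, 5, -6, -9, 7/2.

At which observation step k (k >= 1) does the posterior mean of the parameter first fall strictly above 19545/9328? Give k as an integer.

obs 1: x=-7/4 → posterior Normal(-159/68, 72/17)
obs 2: x=-3/4 → posterior Normal(-93/52, 36/13)
obs 3: x=7 → posterior Normal(33/70, 72/35)
obs 4: x=8 → posterior Normal(177/88, 18/11)
obs 5: x=3 → posterior Normal(231/106, 72/53)
obs 6: x=-2 → posterior Normal(195/124, 36/31)
obs 7: x=5 → posterior Normal(285/142, 72/71)
obs 8: x=-5/2 → posterior Normal(3/2, 9/10)
obs 9: x=7/2 → posterior Normal(303/178, 72/89)
obs 10: x=9 → posterior Normal(465/196, 36/49)
obs 11: x=5 → posterior Normal(555/214, 72/107)
obs 12: x=-6 → posterior Normal(447/232, 18/29)
obs 13: x=-9 → posterior Normal(57/50, 72/125)
obs 14: x=7/2 → posterior Normal(87/67, 36/67)

k = 5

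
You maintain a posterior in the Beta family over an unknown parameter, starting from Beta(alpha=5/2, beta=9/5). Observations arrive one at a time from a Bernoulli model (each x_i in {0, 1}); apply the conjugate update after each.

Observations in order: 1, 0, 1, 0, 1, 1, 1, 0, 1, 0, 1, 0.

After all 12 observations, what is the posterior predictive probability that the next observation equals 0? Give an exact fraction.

obs 1: x=1 → posterior Beta(7/2, 9/5)
obs 2: x=0 → posterior Beta(7/2, 14/5)
obs 3: x=1 → posterior Beta(9/2, 14/5)
obs 4: x=0 → posterior Beta(9/2, 19/5)
obs 5: x=1 → posterior Beta(11/2, 19/5)
obs 6: x=1 → posterior Beta(13/2, 19/5)
obs 7: x=1 → posterior Beta(15/2, 19/5)
obs 8: x=0 → posterior Beta(15/2, 24/5)
obs 9: x=1 → posterior Beta(17/2, 24/5)
obs 10: x=0 → posterior Beta(17/2, 29/5)
obs 11: x=1 → posterior Beta(19/2, 29/5)
obs 12: x=0 → posterior Beta(19/2, 34/5)

68/163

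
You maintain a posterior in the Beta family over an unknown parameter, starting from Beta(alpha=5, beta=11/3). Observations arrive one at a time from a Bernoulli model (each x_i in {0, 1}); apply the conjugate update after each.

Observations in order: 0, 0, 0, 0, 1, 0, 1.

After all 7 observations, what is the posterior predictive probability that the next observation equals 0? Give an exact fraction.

obs 1: x=0 → posterior Beta(5, 14/3)
obs 2: x=0 → posterior Beta(5, 17/3)
obs 3: x=0 → posterior Beta(5, 20/3)
obs 4: x=0 → posterior Beta(5, 23/3)
obs 5: x=1 → posterior Beta(6, 23/3)
obs 6: x=0 → posterior Beta(6, 26/3)
obs 7: x=1 → posterior Beta(7, 26/3)

26/47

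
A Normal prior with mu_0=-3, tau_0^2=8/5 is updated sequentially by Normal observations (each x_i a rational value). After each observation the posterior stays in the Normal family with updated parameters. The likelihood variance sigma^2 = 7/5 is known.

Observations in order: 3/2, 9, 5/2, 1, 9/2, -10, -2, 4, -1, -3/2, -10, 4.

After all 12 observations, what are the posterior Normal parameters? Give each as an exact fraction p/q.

mu_0=-5/103, tau_0^2=56/515

obs 1: x=3/2 → posterior Normal(-3/5, 56/75)
obs 2: x=9 → posterior Normal(63/23, 56/115)
obs 3: x=5/2 → posterior Normal(83/31, 56/155)
obs 4: x=1 → posterior Normal(7/3, 56/195)
obs 5: x=9/2 → posterior Normal(127/47, 56/235)
obs 6: x=-10 → posterior Normal(47/55, 56/275)
obs 7: x=-2 → posterior Normal(31/63, 8/45)
obs 8: x=4 → posterior Normal(63/71, 56/355)
obs 9: x=-1 → posterior Normal(55/79, 56/395)
obs 10: x=-3/2 → posterior Normal(43/87, 56/435)
obs 11: x=-10 → posterior Normal(-37/95, 56/475)
obs 12: x=4 → posterior Normal(-5/103, 56/515)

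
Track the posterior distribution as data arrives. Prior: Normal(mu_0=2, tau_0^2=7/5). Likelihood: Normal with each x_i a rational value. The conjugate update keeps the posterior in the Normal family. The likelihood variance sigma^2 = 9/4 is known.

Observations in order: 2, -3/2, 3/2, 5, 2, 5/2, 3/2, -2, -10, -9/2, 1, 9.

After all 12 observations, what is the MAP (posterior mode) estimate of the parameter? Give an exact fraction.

272/381

obs 1: x=2 → posterior Normal(2, 63/73)
obs 2: x=-3/2 → posterior Normal(104/101, 63/101)
obs 3: x=3/2 → posterior Normal(146/129, 21/43)
obs 4: x=5 → posterior Normal(286/157, 63/157)
obs 5: x=2 → posterior Normal(342/185, 63/185)
obs 6: x=5/2 → posterior Normal(412/213, 21/71)
obs 7: x=3/2 → posterior Normal(454/241, 63/241)
obs 8: x=-2 → posterior Normal(398/269, 63/269)
obs 9: x=-10 → posterior Normal(118/297, 7/33)
obs 10: x=-9/2 → posterior Normal(-8/325, 63/325)
obs 11: x=1 → posterior Normal(20/353, 63/353)
obs 12: x=9 → posterior Normal(272/381, 21/127)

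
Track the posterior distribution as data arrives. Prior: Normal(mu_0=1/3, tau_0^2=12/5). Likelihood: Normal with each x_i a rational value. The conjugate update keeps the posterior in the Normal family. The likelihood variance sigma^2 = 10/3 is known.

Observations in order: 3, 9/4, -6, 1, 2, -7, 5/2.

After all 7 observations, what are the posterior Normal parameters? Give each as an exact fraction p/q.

mu_0=-193/906, tau_0^2=60/151

obs 1: x=3 → posterior Normal(187/129, 60/43)
obs 2: x=9/4 → posterior Normal(617/366, 60/61)
obs 3: x=-6 → posterior Normal(-31/474, 60/79)
obs 4: x=1 → posterior Normal(77/582, 60/97)
obs 5: x=2 → posterior Normal(293/690, 12/23)
obs 6: x=-7 → posterior Normal(-463/798, 60/133)
obs 7: x=5/2 → posterior Normal(-193/906, 60/151)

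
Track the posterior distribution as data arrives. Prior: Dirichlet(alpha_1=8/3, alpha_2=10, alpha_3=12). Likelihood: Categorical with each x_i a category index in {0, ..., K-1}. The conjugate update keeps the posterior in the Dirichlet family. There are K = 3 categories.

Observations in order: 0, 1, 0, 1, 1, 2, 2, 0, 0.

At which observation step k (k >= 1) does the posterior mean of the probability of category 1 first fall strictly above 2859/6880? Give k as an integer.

k = 4

obs 1: x=0 → posterior Dirichlet(11/3, 10, 12)
obs 2: x=1 → posterior Dirichlet(11/3, 11, 12)
obs 3: x=0 → posterior Dirichlet(14/3, 11, 12)
obs 4: x=1 → posterior Dirichlet(14/3, 12, 12)
obs 5: x=1 → posterior Dirichlet(14/3, 13, 12)
obs 6: x=2 → posterior Dirichlet(14/3, 13, 13)
obs 7: x=2 → posterior Dirichlet(14/3, 13, 14)
obs 8: x=0 → posterior Dirichlet(17/3, 13, 14)
obs 9: x=0 → posterior Dirichlet(20/3, 13, 14)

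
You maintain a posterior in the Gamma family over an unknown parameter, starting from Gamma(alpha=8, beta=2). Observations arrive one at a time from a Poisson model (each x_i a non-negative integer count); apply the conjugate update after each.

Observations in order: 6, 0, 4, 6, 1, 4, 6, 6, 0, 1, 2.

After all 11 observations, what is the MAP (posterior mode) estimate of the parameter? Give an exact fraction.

obs 1: x=6 → posterior Gamma(14, 3)
obs 2: x=0 → posterior Gamma(14, 4)
obs 3: x=4 → posterior Gamma(18, 5)
obs 4: x=6 → posterior Gamma(24, 6)
obs 5: x=1 → posterior Gamma(25, 7)
obs 6: x=4 → posterior Gamma(29, 8)
obs 7: x=6 → posterior Gamma(35, 9)
obs 8: x=6 → posterior Gamma(41, 10)
obs 9: x=0 → posterior Gamma(41, 11)
obs 10: x=1 → posterior Gamma(42, 12)
obs 11: x=2 → posterior Gamma(44, 13)

43/13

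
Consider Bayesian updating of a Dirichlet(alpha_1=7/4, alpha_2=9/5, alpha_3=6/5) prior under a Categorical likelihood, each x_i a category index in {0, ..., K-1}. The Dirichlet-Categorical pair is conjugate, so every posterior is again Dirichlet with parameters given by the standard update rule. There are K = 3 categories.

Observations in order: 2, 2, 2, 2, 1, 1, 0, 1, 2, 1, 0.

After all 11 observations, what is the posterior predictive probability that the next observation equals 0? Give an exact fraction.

5/21

obs 1: x=2 → posterior Dirichlet(7/4, 9/5, 11/5)
obs 2: x=2 → posterior Dirichlet(7/4, 9/5, 16/5)
obs 3: x=2 → posterior Dirichlet(7/4, 9/5, 21/5)
obs 4: x=2 → posterior Dirichlet(7/4, 9/5, 26/5)
obs 5: x=1 → posterior Dirichlet(7/4, 14/5, 26/5)
obs 6: x=1 → posterior Dirichlet(7/4, 19/5, 26/5)
obs 7: x=0 → posterior Dirichlet(11/4, 19/5, 26/5)
obs 8: x=1 → posterior Dirichlet(11/4, 24/5, 26/5)
obs 9: x=2 → posterior Dirichlet(11/4, 24/5, 31/5)
obs 10: x=1 → posterior Dirichlet(11/4, 29/5, 31/5)
obs 11: x=0 → posterior Dirichlet(15/4, 29/5, 31/5)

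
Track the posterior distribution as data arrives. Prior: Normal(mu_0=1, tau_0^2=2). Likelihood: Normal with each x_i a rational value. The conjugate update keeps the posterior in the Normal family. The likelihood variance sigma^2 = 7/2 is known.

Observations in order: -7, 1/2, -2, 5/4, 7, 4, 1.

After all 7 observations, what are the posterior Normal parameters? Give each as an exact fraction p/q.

obs 1: x=-7 → posterior Normal(-21/11, 14/11)
obs 2: x=1/2 → posterior Normal(-19/15, 14/15)
obs 3: x=-2 → posterior Normal(-27/19, 14/19)
obs 4: x=5/4 → posterior Normal(-22/23, 14/23)
obs 5: x=7 → posterior Normal(2/9, 14/27)
obs 6: x=4 → posterior Normal(22/31, 14/31)
obs 7: x=1 → posterior Normal(26/35, 2/5)

mu_0=26/35, tau_0^2=2/5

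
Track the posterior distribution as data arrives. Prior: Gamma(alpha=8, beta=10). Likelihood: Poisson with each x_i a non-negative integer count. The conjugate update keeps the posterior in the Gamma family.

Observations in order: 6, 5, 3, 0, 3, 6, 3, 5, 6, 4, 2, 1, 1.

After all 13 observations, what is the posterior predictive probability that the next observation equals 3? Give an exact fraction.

obs 1: x=6 → posterior Gamma(14, 11)
obs 2: x=5 → posterior Gamma(19, 12)
obs 3: x=3 → posterior Gamma(22, 13)
obs 4: x=0 → posterior Gamma(22, 14)
obs 5: x=3 → posterior Gamma(25, 15)
obs 6: x=6 → posterior Gamma(31, 16)
obs 7: x=3 → posterior Gamma(34, 17)
obs 8: x=5 → posterior Gamma(39, 18)
obs 9: x=6 → posterior Gamma(45, 19)
obs 10: x=4 → posterior Gamma(49, 20)
obs 11: x=2 → posterior Gamma(51, 21)
obs 12: x=1 → posterior Gamma(52, 22)
obs 13: x=1 → posterior Gamma(53, 23)

4327268746344175091199542918760729788657045103028956272146361948766920349445/21756399575117936353578417981084416957607958166010663663297706440140903153664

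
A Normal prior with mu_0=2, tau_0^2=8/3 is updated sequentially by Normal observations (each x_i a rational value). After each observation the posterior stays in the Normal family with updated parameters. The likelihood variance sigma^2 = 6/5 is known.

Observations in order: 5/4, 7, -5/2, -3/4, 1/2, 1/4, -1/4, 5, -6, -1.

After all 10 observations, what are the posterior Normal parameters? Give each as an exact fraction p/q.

mu_0=8/19, tau_0^2=24/209

obs 1: x=5/4 → posterior Normal(43/29, 24/29)
obs 2: x=7 → posterior Normal(183/49, 24/49)
obs 3: x=-5/2 → posterior Normal(133/69, 8/23)
obs 4: x=-3/4 → posterior Normal(118/89, 24/89)
obs 5: x=1/2 → posterior Normal(128/109, 24/109)
obs 6: x=1/4 → posterior Normal(133/129, 8/43)
obs 7: x=-1/4 → posterior Normal(128/149, 24/149)
obs 8: x=5 → posterior Normal(228/169, 24/169)
obs 9: x=-6 → posterior Normal(4/7, 8/63)
obs 10: x=-1 → posterior Normal(8/19, 24/209)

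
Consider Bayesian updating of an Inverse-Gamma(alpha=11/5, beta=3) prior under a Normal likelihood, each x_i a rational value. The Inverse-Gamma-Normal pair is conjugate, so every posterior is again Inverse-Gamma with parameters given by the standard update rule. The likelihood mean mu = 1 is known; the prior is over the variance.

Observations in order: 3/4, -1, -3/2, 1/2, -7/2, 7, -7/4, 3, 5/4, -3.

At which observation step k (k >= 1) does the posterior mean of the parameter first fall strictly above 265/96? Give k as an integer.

obs 1: x=3/4 → posterior Inverse-Gamma(27/10, 97/32)
obs 2: x=-1 → posterior Inverse-Gamma(16/5, 161/32)
obs 3: x=-3/2 → posterior Inverse-Gamma(37/10, 261/32)
obs 4: x=1/2 → posterior Inverse-Gamma(21/5, 265/32)
obs 5: x=-7/2 → posterior Inverse-Gamma(47/10, 589/32)
obs 6: x=7 → posterior Inverse-Gamma(26/5, 1165/32)
obs 7: x=-7/4 → posterior Inverse-Gamma(57/10, 643/16)
obs 8: x=3 → posterior Inverse-Gamma(31/5, 675/16)
obs 9: x=5/4 → posterior Inverse-Gamma(67/10, 1351/32)
obs 10: x=-3 → posterior Inverse-Gamma(36/5, 1607/32)

k = 3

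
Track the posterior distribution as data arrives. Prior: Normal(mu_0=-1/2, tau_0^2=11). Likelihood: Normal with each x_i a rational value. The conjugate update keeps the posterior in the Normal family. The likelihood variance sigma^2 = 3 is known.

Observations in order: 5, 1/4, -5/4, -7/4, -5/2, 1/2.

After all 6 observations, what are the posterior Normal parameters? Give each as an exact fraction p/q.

obs 1: x=5 → posterior Normal(107/28, 33/14)
obs 2: x=1/4 → posterior Normal(9/4, 33/25)
obs 3: x=-5/4 → posterior Normal(85/72, 11/12)
obs 4: x=-7/4 → posterior Normal(93/188, 33/47)
obs 5: x=-5/2 → posterior Normal(-17/232, 33/58)
obs 6: x=1/2 → posterior Normal(5/276, 11/23)

mu_0=5/276, tau_0^2=11/23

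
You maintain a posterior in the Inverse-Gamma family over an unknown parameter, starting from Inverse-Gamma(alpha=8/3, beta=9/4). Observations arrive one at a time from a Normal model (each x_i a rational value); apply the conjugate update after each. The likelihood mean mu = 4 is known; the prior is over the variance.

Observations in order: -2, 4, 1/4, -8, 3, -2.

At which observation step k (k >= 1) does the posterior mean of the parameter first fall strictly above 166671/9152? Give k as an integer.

k = 4

obs 1: x=-2 → posterior Inverse-Gamma(19/6, 81/4)
obs 2: x=4 → posterior Inverse-Gamma(11/3, 81/4)
obs 3: x=1/4 → posterior Inverse-Gamma(25/6, 873/32)
obs 4: x=-8 → posterior Inverse-Gamma(14/3, 3177/32)
obs 5: x=3 → posterior Inverse-Gamma(31/6, 3193/32)
obs 6: x=-2 → posterior Inverse-Gamma(17/3, 3769/32)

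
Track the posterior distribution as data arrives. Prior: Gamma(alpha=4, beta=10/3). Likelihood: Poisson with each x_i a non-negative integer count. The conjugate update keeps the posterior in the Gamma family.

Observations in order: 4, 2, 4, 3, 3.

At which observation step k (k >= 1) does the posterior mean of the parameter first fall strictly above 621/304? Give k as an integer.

obs 1: x=4 → posterior Gamma(8, 13/3)
obs 2: x=2 → posterior Gamma(10, 16/3)
obs 3: x=4 → posterior Gamma(14, 19/3)
obs 4: x=3 → posterior Gamma(17, 22/3)
obs 5: x=3 → posterior Gamma(20, 25/3)

k = 3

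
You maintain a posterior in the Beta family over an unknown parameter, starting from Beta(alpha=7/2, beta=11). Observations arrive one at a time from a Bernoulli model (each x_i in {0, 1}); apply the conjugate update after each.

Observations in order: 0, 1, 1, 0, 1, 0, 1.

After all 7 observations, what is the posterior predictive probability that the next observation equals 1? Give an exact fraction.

obs 1: x=0 → posterior Beta(7/2, 12)
obs 2: x=1 → posterior Beta(9/2, 12)
obs 3: x=1 → posterior Beta(11/2, 12)
obs 4: x=0 → posterior Beta(11/2, 13)
obs 5: x=1 → posterior Beta(13/2, 13)
obs 6: x=0 → posterior Beta(13/2, 14)
obs 7: x=1 → posterior Beta(15/2, 14)

15/43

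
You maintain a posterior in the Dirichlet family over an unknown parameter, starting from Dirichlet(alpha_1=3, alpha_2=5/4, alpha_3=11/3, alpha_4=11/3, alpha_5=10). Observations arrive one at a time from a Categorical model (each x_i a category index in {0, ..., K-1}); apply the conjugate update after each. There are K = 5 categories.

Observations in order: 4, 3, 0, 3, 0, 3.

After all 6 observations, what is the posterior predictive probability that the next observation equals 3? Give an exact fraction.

80/331

obs 1: x=4 → posterior Dirichlet(3, 5/4, 11/3, 11/3, 11)
obs 2: x=3 → posterior Dirichlet(3, 5/4, 11/3, 14/3, 11)
obs 3: x=0 → posterior Dirichlet(4, 5/4, 11/3, 14/3, 11)
obs 4: x=3 → posterior Dirichlet(4, 5/4, 11/3, 17/3, 11)
obs 5: x=0 → posterior Dirichlet(5, 5/4, 11/3, 17/3, 11)
obs 6: x=3 → posterior Dirichlet(5, 5/4, 11/3, 20/3, 11)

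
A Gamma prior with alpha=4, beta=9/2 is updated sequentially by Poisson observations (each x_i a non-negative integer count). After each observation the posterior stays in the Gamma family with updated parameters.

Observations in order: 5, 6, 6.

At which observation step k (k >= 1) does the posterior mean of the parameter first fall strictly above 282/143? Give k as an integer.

k = 2

obs 1: x=5 → posterior Gamma(9, 11/2)
obs 2: x=6 → posterior Gamma(15, 13/2)
obs 3: x=6 → posterior Gamma(21, 15/2)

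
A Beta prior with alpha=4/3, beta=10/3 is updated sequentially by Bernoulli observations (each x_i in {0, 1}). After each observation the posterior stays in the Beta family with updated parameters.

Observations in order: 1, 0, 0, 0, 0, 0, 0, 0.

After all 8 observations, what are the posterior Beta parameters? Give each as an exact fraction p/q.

alpha=7/3, beta=31/3

obs 1: x=1 → posterior Beta(7/3, 10/3)
obs 2: x=0 → posterior Beta(7/3, 13/3)
obs 3: x=0 → posterior Beta(7/3, 16/3)
obs 4: x=0 → posterior Beta(7/3, 19/3)
obs 5: x=0 → posterior Beta(7/3, 22/3)
obs 6: x=0 → posterior Beta(7/3, 25/3)
obs 7: x=0 → posterior Beta(7/3, 28/3)
obs 8: x=0 → posterior Beta(7/3, 31/3)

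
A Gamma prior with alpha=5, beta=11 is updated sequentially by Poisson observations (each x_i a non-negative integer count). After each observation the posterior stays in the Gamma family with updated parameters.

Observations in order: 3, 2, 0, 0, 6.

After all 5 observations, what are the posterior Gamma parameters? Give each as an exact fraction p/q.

obs 1: x=3 → posterior Gamma(8, 12)
obs 2: x=2 → posterior Gamma(10, 13)
obs 3: x=0 → posterior Gamma(10, 14)
obs 4: x=0 → posterior Gamma(10, 15)
obs 5: x=6 → posterior Gamma(16, 16)

alpha=16, beta=16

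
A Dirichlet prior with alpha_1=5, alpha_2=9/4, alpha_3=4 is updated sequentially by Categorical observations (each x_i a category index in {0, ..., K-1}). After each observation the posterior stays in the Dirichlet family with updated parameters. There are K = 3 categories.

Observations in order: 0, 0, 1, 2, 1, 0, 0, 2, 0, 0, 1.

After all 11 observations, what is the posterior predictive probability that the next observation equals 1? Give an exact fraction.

obs 1: x=0 → posterior Dirichlet(6, 9/4, 4)
obs 2: x=0 → posterior Dirichlet(7, 9/4, 4)
obs 3: x=1 → posterior Dirichlet(7, 13/4, 4)
obs 4: x=2 → posterior Dirichlet(7, 13/4, 5)
obs 5: x=1 → posterior Dirichlet(7, 17/4, 5)
obs 6: x=0 → posterior Dirichlet(8, 17/4, 5)
obs 7: x=0 → posterior Dirichlet(9, 17/4, 5)
obs 8: x=2 → posterior Dirichlet(9, 17/4, 6)
obs 9: x=0 → posterior Dirichlet(10, 17/4, 6)
obs 10: x=0 → posterior Dirichlet(11, 17/4, 6)
obs 11: x=1 → posterior Dirichlet(11, 21/4, 6)

21/89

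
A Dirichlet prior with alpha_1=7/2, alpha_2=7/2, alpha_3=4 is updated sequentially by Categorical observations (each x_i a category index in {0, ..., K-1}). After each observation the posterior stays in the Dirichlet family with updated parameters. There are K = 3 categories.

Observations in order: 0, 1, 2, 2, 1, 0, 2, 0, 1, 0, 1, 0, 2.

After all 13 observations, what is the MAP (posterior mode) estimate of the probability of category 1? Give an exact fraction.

obs 1: x=0 → posterior Dirichlet(9/2, 7/2, 4)
obs 2: x=1 → posterior Dirichlet(9/2, 9/2, 4)
obs 3: x=2 → posterior Dirichlet(9/2, 9/2, 5)
obs 4: x=2 → posterior Dirichlet(9/2, 9/2, 6)
obs 5: x=1 → posterior Dirichlet(9/2, 11/2, 6)
obs 6: x=0 → posterior Dirichlet(11/2, 11/2, 6)
obs 7: x=2 → posterior Dirichlet(11/2, 11/2, 7)
obs 8: x=0 → posterior Dirichlet(13/2, 11/2, 7)
obs 9: x=1 → posterior Dirichlet(13/2, 13/2, 7)
obs 10: x=0 → posterior Dirichlet(15/2, 13/2, 7)
obs 11: x=1 → posterior Dirichlet(15/2, 15/2, 7)
obs 12: x=0 → posterior Dirichlet(17/2, 15/2, 7)
obs 13: x=2 → posterior Dirichlet(17/2, 15/2, 8)

13/42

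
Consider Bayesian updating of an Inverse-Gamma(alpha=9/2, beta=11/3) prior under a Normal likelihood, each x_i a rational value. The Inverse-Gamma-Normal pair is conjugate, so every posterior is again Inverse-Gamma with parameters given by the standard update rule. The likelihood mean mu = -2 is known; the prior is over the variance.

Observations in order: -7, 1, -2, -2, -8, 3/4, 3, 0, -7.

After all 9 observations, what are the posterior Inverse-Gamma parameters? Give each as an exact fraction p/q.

alpha=9, beta=6667/96

obs 1: x=-7 → posterior Inverse-Gamma(5, 97/6)
obs 2: x=1 → posterior Inverse-Gamma(11/2, 62/3)
obs 3: x=-2 → posterior Inverse-Gamma(6, 62/3)
obs 4: x=-2 → posterior Inverse-Gamma(13/2, 62/3)
obs 5: x=-8 → posterior Inverse-Gamma(7, 116/3)
obs 6: x=3/4 → posterior Inverse-Gamma(15/2, 4075/96)
obs 7: x=3 → posterior Inverse-Gamma(8, 5275/96)
obs 8: x=0 → posterior Inverse-Gamma(17/2, 5467/96)
obs 9: x=-7 → posterior Inverse-Gamma(9, 6667/96)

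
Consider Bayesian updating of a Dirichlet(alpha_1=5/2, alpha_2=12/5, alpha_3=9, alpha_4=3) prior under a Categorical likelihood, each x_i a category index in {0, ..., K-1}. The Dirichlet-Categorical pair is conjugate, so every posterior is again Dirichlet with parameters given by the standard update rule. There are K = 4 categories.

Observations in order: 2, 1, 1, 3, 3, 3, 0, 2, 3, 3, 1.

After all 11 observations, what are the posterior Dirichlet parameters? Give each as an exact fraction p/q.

alpha_1=7/2, alpha_2=27/5, alpha_3=11, alpha_4=8

obs 1: x=2 → posterior Dirichlet(5/2, 12/5, 10, 3)
obs 2: x=1 → posterior Dirichlet(5/2, 17/5, 10, 3)
obs 3: x=1 → posterior Dirichlet(5/2, 22/5, 10, 3)
obs 4: x=3 → posterior Dirichlet(5/2, 22/5, 10, 4)
obs 5: x=3 → posterior Dirichlet(5/2, 22/5, 10, 5)
obs 6: x=3 → posterior Dirichlet(5/2, 22/5, 10, 6)
obs 7: x=0 → posterior Dirichlet(7/2, 22/5, 10, 6)
obs 8: x=2 → posterior Dirichlet(7/2, 22/5, 11, 6)
obs 9: x=3 → posterior Dirichlet(7/2, 22/5, 11, 7)
obs 10: x=3 → posterior Dirichlet(7/2, 22/5, 11, 8)
obs 11: x=1 → posterior Dirichlet(7/2, 27/5, 11, 8)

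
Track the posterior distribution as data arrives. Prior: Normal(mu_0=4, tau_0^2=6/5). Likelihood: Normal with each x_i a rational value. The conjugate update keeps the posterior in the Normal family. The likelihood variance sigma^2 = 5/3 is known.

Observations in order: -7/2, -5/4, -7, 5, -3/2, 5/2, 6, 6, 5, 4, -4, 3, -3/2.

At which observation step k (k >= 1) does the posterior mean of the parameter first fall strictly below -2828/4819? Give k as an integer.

obs 1: x=-7/2 → posterior Normal(37/43, 30/43)
obs 2: x=-5/4 → posterior Normal(29/122, 30/61)
obs 3: x=-7 → posterior Normal(-223/158, 30/79)
obs 4: x=5 → posterior Normal(-43/194, 30/97)
obs 5: x=-3/2 → posterior Normal(-97/230, 6/23)
obs 6: x=5/2 → posterior Normal(-1/38, 30/133)
obs 7: x=6 → posterior Normal(209/302, 30/151)
obs 8: x=6 → posterior Normal(425/338, 30/169)
obs 9: x=5 → posterior Normal(55/34, 30/187)
obs 10: x=4 → posterior Normal(749/410, 6/41)
obs 11: x=-4 → posterior Normal(605/446, 30/223)
obs 12: x=3 → posterior Normal(713/482, 30/241)
obs 13: x=-3/2 → posterior Normal(659/518, 30/259)

k = 3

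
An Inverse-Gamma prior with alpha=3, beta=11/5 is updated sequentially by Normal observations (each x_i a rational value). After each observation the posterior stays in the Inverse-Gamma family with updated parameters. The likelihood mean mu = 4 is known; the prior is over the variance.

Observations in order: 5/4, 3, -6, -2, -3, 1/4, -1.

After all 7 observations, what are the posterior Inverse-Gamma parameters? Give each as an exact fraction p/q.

obs 1: x=5/4 → posterior Inverse-Gamma(7/2, 957/160)
obs 2: x=3 → posterior Inverse-Gamma(4, 1037/160)
obs 3: x=-6 → posterior Inverse-Gamma(9/2, 9037/160)
obs 4: x=-2 → posterior Inverse-Gamma(5, 11917/160)
obs 5: x=-3 → posterior Inverse-Gamma(11/2, 15837/160)
obs 6: x=1/4 → posterior Inverse-Gamma(6, 8481/80)
obs 7: x=-1 → posterior Inverse-Gamma(13/2, 9481/80)

alpha=13/2, beta=9481/80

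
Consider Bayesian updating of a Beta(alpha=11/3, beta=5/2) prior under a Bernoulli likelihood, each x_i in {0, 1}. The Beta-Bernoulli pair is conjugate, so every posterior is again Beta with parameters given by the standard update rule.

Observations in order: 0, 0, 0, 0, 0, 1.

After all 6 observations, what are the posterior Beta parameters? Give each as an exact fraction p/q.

alpha=14/3, beta=15/2

obs 1: x=0 → posterior Beta(11/3, 7/2)
obs 2: x=0 → posterior Beta(11/3, 9/2)
obs 3: x=0 → posterior Beta(11/3, 11/2)
obs 4: x=0 → posterior Beta(11/3, 13/2)
obs 5: x=0 → posterior Beta(11/3, 15/2)
obs 6: x=1 → posterior Beta(14/3, 15/2)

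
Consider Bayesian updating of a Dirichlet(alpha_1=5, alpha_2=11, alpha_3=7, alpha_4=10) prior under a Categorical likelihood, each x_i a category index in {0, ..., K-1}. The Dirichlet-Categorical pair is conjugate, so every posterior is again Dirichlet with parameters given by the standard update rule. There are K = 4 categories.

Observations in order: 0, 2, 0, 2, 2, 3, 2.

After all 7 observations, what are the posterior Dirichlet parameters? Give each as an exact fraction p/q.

alpha_1=7, alpha_2=11, alpha_3=11, alpha_4=11

obs 1: x=0 → posterior Dirichlet(6, 11, 7, 10)
obs 2: x=2 → posterior Dirichlet(6, 11, 8, 10)
obs 3: x=0 → posterior Dirichlet(7, 11, 8, 10)
obs 4: x=2 → posterior Dirichlet(7, 11, 9, 10)
obs 5: x=2 → posterior Dirichlet(7, 11, 10, 10)
obs 6: x=3 → posterior Dirichlet(7, 11, 10, 11)
obs 7: x=2 → posterior Dirichlet(7, 11, 11, 11)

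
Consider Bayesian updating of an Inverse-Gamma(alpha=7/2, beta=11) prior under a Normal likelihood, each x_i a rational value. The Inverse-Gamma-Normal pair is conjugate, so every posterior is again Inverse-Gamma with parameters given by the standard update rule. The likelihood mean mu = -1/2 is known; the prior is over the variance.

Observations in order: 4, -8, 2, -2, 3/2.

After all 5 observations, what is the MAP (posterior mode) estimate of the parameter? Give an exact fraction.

111/14

obs 1: x=4 → posterior Inverse-Gamma(4, 169/8)
obs 2: x=-8 → posterior Inverse-Gamma(9/2, 197/4)
obs 3: x=2 → posterior Inverse-Gamma(5, 419/8)
obs 4: x=-2 → posterior Inverse-Gamma(11/2, 107/2)
obs 5: x=3/2 → posterior Inverse-Gamma(6, 111/2)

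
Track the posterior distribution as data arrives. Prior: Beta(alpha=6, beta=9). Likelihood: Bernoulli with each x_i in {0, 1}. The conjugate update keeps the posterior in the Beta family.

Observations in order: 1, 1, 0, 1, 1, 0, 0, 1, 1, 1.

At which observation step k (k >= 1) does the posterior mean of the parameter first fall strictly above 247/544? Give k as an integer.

k = 2

obs 1: x=1 → posterior Beta(7, 9)
obs 2: x=1 → posterior Beta(8, 9)
obs 3: x=0 → posterior Beta(8, 10)
obs 4: x=1 → posterior Beta(9, 10)
obs 5: x=1 → posterior Beta(10, 10)
obs 6: x=0 → posterior Beta(10, 11)
obs 7: x=0 → posterior Beta(10, 12)
obs 8: x=1 → posterior Beta(11, 12)
obs 9: x=1 → posterior Beta(12, 12)
obs 10: x=1 → posterior Beta(13, 12)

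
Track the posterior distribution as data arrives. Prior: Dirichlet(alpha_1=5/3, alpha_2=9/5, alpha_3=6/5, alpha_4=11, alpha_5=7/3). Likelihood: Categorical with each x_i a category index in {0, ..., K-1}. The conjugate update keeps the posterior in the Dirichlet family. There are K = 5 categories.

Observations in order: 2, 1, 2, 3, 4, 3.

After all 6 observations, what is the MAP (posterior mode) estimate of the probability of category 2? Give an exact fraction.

obs 1: x=2 → posterior Dirichlet(5/3, 9/5, 11/5, 11, 7/3)
obs 2: x=1 → posterior Dirichlet(5/3, 14/5, 11/5, 11, 7/3)
obs 3: x=2 → posterior Dirichlet(5/3, 14/5, 16/5, 11, 7/3)
obs 4: x=3 → posterior Dirichlet(5/3, 14/5, 16/5, 12, 7/3)
obs 5: x=4 → posterior Dirichlet(5/3, 14/5, 16/5, 12, 10/3)
obs 6: x=3 → posterior Dirichlet(5/3, 14/5, 16/5, 13, 10/3)

11/95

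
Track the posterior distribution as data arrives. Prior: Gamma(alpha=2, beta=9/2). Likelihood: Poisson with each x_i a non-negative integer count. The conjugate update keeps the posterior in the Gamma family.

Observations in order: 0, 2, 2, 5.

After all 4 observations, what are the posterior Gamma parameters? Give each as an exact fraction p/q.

alpha=11, beta=17/2

obs 1: x=0 → posterior Gamma(2, 11/2)
obs 2: x=2 → posterior Gamma(4, 13/2)
obs 3: x=2 → posterior Gamma(6, 15/2)
obs 4: x=5 → posterior Gamma(11, 17/2)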